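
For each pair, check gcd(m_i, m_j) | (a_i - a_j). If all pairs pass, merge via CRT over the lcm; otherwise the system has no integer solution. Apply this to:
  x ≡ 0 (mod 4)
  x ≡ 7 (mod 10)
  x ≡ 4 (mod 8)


Moduli 4, 10, 8 are not pairwise coprime, so CRT works modulo lcm(m_i) when all pairwise compatibility conditions hold.
Pairwise compatibility: gcd(m_i, m_j) must divide a_i - a_j for every pair.
Merge one congruence at a time:
  Start: x ≡ 0 (mod 4).
  Combine with x ≡ 7 (mod 10): gcd(4, 10) = 2, and 7 - 0 = 7 is NOT divisible by 2.
    ⇒ system is inconsistent (no integer solution).

No solution (the system is inconsistent).


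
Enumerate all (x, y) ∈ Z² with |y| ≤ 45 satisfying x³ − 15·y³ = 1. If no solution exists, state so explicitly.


The equation is x³ - 15y³ = 1. For fixed y, x³ = 15·y³ + 1, so a solution requires the RHS to be a perfect cube.
Strategy: iterate y from -45 to 45, compute RHS = 15·y³ + 1, and check whether it is a (positive or negative) perfect cube.
Check small values of y:
  y = 0: RHS = 1 = (1)³ ⇒ x = 1 works.
  y = 1: RHS = 16 is not a perfect cube.
  y = -1: RHS = -14 is not a perfect cube.
  y = 2: RHS = 121 is not a perfect cube.
  y = -2: RHS = -119 is not a perfect cube.
  y = 3: RHS = 406 is not a perfect cube.
  y = -3: RHS = -404 is not a perfect cube.
Continuing the search up to |y| = 45 finds no further solutions beyond those listed.
Collected solutions: (1, 0).

Solutions (with |y| ≤ 45): (1, 0).


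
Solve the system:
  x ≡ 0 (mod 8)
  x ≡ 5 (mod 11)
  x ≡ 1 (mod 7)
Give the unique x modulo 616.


Moduli 8, 11, 7 are pairwise coprime; by CRT there is a unique solution modulo M = 8 · 11 · 7 = 616.
Solve pairwise, accumulating the modulus:
  Start with x ≡ 0 (mod 8).
  Combine with x ≡ 5 (mod 11): since gcd(8, 11) = 1, we get a unique residue mod 88.
    Write x = 0 + 8·t and substitute into x ≡ 5 (mod 11): 8·t ≡ 5 − 0 = 5 (mod 11).
    The inverse of 8 mod 11 is 7 (since 8·7 = 56 = 5·11 + 1), so t ≡ 7·5 = 35 ≡ 2 (mod 11).
    Then x = 0 + 8·2 = 16, valid modulo lcm(8, 11) = 88: x ≡ 16 (mod 88).
  Combine with x ≡ 1 (mod 7): since gcd(88, 7) = 1, we get a unique residue mod 616.
    Write x = 16 + 88·t and substitute into x ≡ 1 (mod 7): 88·t ≡ 1 − 16 = -15 (mod 7).
    Reduce coefficients mod 7: 4·t ≡ 6 (mod 7).
    The inverse of 4 mod 7 is 2 (since 4·2 = 8 = 1·7 + 1), so t ≡ 2·6 = 12 ≡ 5 (mod 7).
    Then x = 16 + 88·5 = 456, valid modulo lcm(88, 7) = 616: x ≡ 456 (mod 616).
Verify: 456 mod 8 = 0 ✓, 456 mod 11 = 5 ✓, 456 mod 7 = 1 ✓.

x ≡ 456 (mod 616).


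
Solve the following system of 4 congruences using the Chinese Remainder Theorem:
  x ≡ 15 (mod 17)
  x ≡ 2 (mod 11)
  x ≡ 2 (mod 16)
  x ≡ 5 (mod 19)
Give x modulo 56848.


Product of moduli M = 17 · 11 · 16 · 19 = 56848.
Merge one congruence at a time:
  Start: x ≡ 15 (mod 17).
  Combine with x ≡ 2 (mod 11); new modulus lcm = 187.
    Write x = 15 + 17·t and substitute into x ≡ 2 (mod 11): 17·t ≡ 2 − 15 = -13 (mod 11).
    Reduce coefficients mod 11: 6·t ≡ 9 (mod 11).
    The inverse of 6 mod 11 is 2 (since 6·2 = 12 = 1·11 + 1), so t ≡ 2·9 = 18 ≡ 7 (mod 11).
    Then x = 15 + 17·7 = 134, valid modulo lcm(17, 11) = 187: x ≡ 134 (mod 187).
  Combine with x ≡ 2 (mod 16); new modulus lcm = 2992.
    Write x = 134 + 187·t and substitute into x ≡ 2 (mod 16): 187·t ≡ 2 − 134 = -132 (mod 16).
    Reduce coefficients mod 16: 11·t ≡ 12 (mod 16).
    The inverse of 11 mod 16 is 3 (since 11·3 = 33 = 2·16 + 1), so t ≡ 3·12 = 36 ≡ 4 (mod 16).
    Then x = 134 + 187·4 = 882, valid modulo lcm(187, 16) = 2992: x ≡ 882 (mod 2992).
  Combine with x ≡ 5 (mod 19); new modulus lcm = 56848.
    Write x = 882 + 2992·t and substitute into x ≡ 5 (mod 19): 2992·t ≡ 5 − 882 = -877 (mod 19).
    Reduce coefficients mod 19: 9·t ≡ 16 (mod 19).
    The inverse of 9 mod 19 is 17 (since 9·17 = 153 = 8·19 + 1), so t ≡ 17·16 = 272 ≡ 6 (mod 19).
    Then x = 882 + 2992·6 = 18834, valid modulo lcm(2992, 19) = 56848: x ≡ 18834 (mod 56848).
Verify against each original: 18834 mod 17 = 15, 18834 mod 11 = 2, 18834 mod 16 = 2, 18834 mod 19 = 5.

x ≡ 18834 (mod 56848).


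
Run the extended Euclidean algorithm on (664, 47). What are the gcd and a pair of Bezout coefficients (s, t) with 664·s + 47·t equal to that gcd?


Euclidean algorithm on (664, 47) — divide until remainder is 0:
  664 = 14 · 47 + 6
  47 = 7 · 6 + 5
  6 = 1 · 5 + 1
  5 = 5 · 1 + 0
gcd(664, 47) = 1.
Track Bezout coefficients alongside the remainders: start with r₀ = 664 = a·1 + b·0 (s = 1, t = 0) and r₁ = 47 = a·0 + b·1 (s = 0, t = 1); each new remainder r_{k+1} = r_{k-1} − q_k·r_k inherits s_{k+1} = s_{k-1} − q_k·s_k, t_{k+1} = t_{k-1} − q_k·t_k, so r_k = a·s_k + b·t_k at every step:
  q = 14: r = 6, s = 1 − 14·0 = 1, t = 0 − 14·1 = -14  (check: 664·1 + 47·(-14) = 6)
  q = 7: r = 5, s = 0 − 7·1 = -7, t = 1 − 7·(-14) = 99  (check: 664·(-7) + 47·99 = 5)
  q = 1: r = 1, s = 1 − 1·(-7) = 8, t = -14 − 1·99 = -113  (check: 664·8 + 47·(-113) = 1)
The row with r = 1 (the gcd) gives the Bezout coefficients s = 8, t = -113.
Result: 664 · (8) + 47 · (-113) = 1.

gcd(664, 47) = 1; s = 8, t = -113 (check: 664·8 + 47·(-113) = 1).


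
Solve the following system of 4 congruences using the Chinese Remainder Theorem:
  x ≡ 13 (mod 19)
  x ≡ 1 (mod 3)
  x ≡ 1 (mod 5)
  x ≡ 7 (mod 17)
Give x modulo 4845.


Product of moduli M = 19 · 3 · 5 · 17 = 4845.
Merge one congruence at a time:
  Start: x ≡ 13 (mod 19).
  Combine with x ≡ 1 (mod 3); new modulus lcm = 57.
    Write x = 13 + 19·t and substitute into x ≡ 1 (mod 3): 19·t ≡ 1 − 13 = -12 (mod 3).
    Reduce coefficients mod 3: 1·t ≡ 0 (mod 3).
    So t ≡ 0 (mod 3).
    Then x = 13 + 19·0 = 13, valid modulo lcm(19, 3) = 57: x ≡ 13 (mod 57).
  Combine with x ≡ 1 (mod 5); new modulus lcm = 285.
    Write x = 13 + 57·t and substitute into x ≡ 1 (mod 5): 57·t ≡ 1 − 13 = -12 (mod 5).
    Reduce coefficients mod 5: 2·t ≡ 3 (mod 5).
    The inverse of 2 mod 5 is 3 (since 2·3 = 6 = 1·5 + 1), so t ≡ 3·3 = 9 ≡ 4 (mod 5).
    Then x = 13 + 57·4 = 241, valid modulo lcm(57, 5) = 285: x ≡ 241 (mod 285).
  Combine with x ≡ 7 (mod 17); new modulus lcm = 4845.
    Write x = 241 + 285·t and substitute into x ≡ 7 (mod 17): 285·t ≡ 7 − 241 = -234 (mod 17).
    Reduce coefficients mod 17: 13·t ≡ 4 (mod 17).
    The inverse of 13 mod 17 is 4 (since 13·4 = 52 = 3·17 + 1), so t ≡ 4·4 = 16 ≡ 16 (mod 17).
    Then x = 241 + 285·16 = 4801, valid modulo lcm(285, 17) = 4845: x ≡ 4801 (mod 4845).
Verify against each original: 4801 mod 19 = 13, 4801 mod 3 = 1, 4801 mod 5 = 1, 4801 mod 17 = 7.

x ≡ 4801 (mod 4845).


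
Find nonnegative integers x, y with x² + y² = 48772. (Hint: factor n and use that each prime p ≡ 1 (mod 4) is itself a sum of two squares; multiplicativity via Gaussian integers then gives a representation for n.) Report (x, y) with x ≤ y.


Step 1: Factor n = 48772 = 2^2 · 89 · 137.
Step 2: Check the mod-4 condition on each prime factor: 2 = 2 (special); 89 ≡ 1 (mod 4), exponent 1; 137 ≡ 1 (mod 4), exponent 1.
All primes ≡ 3 (mod 4) appear to even exponent (or don't appear), so by the two-squares theorem n IS expressible as a sum of two squares.
Step 3: Build a representation. Group n = k² · m with k = 2 and m = 89 · 137 = 12193 (a product of primes ≡ 1 (mod 4)); a representation of m scales to one of n via (k·x)² + (k·y)² = k²(x² + y²). Each prime p ≡ 1 (mod 4) is itself a sum of two squares; find a² by testing p − a² for a perfect square:
  89: 89 − 1² = 88, 89 − 2² = 85, 89 − 3² = 80, 89 − 4² = 73, 89 − 5² = 64 = 8² ⇒ 89 = 5² + 8².
  137: 137 − 1² = 136, 137 − 2² = 133, 137 − 3² = 128, 137 − 4² = 121 = 11² ⇒ 137 = 4² + 11².
  Combine using the Brahmagupta–Fibonacci identity (a² + b²)(c² + d²) = (ac − bd)² + (ad + bc)² = (ac + bd)² + (ad − bc)²:
  89 · 137 = 12193: from (5² + 8²)(4² + 11²), take (5·4 − 8·11, 5·11 + 8·4) = (20 − 88, 55 + 32) = (-68, 87); dropping signs (only squares matter) gives (68, 87); check 68² + 87² = 4624 + 7569 = 12193 ✓.
  Scale by k = 2: (2·68, 2·87) = (136, 174).
Step 4: Order so x ≤ y and verify: 136² + 174² = 18496 + 30276 = 48772 = n. ✓

n = 48772 = 136² + 174² (one valid representation with x ≤ y).


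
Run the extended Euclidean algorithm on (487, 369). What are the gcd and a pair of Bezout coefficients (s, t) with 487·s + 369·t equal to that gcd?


Euclidean algorithm on (487, 369) — divide until remainder is 0:
  487 = 1 · 369 + 118
  369 = 3 · 118 + 15
  118 = 7 · 15 + 13
  15 = 1 · 13 + 2
  13 = 6 · 2 + 1
  2 = 2 · 1 + 0
gcd(487, 369) = 1.
Track Bezout coefficients alongside the remainders: start with r₀ = 487 = a·1 + b·0 (s = 1, t = 0) and r₁ = 369 = a·0 + b·1 (s = 0, t = 1); each new remainder r_{k+1} = r_{k-1} − q_k·r_k inherits s_{k+1} = s_{k-1} − q_k·s_k, t_{k+1} = t_{k-1} − q_k·t_k, so r_k = a·s_k + b·t_k at every step:
  q = 1: r = 118, s = 1 − 1·0 = 1, t = 0 − 1·1 = -1  (check: 487·1 + 369·(-1) = 118)
  q = 3: r = 15, s = 0 − 3·1 = -3, t = 1 − 3·(-1) = 4  (check: 487·(-3) + 369·4 = 15)
  q = 7: r = 13, s = 1 − 7·(-3) = 22, t = -1 − 7·4 = -29  (check: 487·22 + 369·(-29) = 13)
  q = 1: r = 2, s = -3 − 1·22 = -25, t = 4 − 1·(-29) = 33  (check: 487·(-25) + 369·33 = 2)
  q = 6: r = 1, s = 22 − 6·(-25) = 172, t = -29 − 6·33 = -227  (check: 487·172 + 369·(-227) = 1)
The row with r = 1 (the gcd) gives the Bezout coefficients s = 172, t = -227.
Result: 487 · (172) + 369 · (-227) = 1.

gcd(487, 369) = 1; s = 172, t = -227 (check: 487·172 + 369·(-227) = 1).


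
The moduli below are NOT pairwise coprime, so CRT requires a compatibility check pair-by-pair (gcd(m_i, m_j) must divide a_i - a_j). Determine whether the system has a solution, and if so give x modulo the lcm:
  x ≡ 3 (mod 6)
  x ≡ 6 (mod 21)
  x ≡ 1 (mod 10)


Moduli 6, 21, 10 are not pairwise coprime, so CRT works modulo lcm(m_i) when all pairwise compatibility conditions hold.
Pairwise compatibility: gcd(m_i, m_j) must divide a_i - a_j for every pair.
Merge one congruence at a time:
  Start: x ≡ 3 (mod 6).
  Combine with x ≡ 6 (mod 21): gcd(6, 21) = 3; 6 - 3 = 3, which IS divisible by 3, so compatible.
    Write x = 3 + 6·t and substitute into x ≡ 6 (mod 21): 6·t ≡ 6 − 3 = 3 (mod 21).
    Divide the congruence (and modulus) by g = 3: 2·t ≡ 1 (mod 7).
    The inverse of 2 mod 7 is 4 (since 2·4 = 8 = 1·7 + 1), so t ≡ 4·1 = 4 ≡ 4 (mod 7).
    Then x = 3 + 6·4 = 27, valid modulo lcm(6, 21) = 42: x ≡ 27 (mod 42).
  Combine with x ≡ 1 (mod 10): gcd(42, 10) = 2; 1 - 27 = -26, which IS divisible by 2, so compatible.
    Write x = 27 + 42·t and substitute into x ≡ 1 (mod 10): 42·t ≡ 1 − 27 = -26 (mod 10).
    Divide the congruence (and modulus) by g = 2: 21·t ≡ -13 (mod 5).
    Reduce coefficients mod 5: 1·t ≡ 2 (mod 5).
    So t ≡ 2 (mod 5).
    Then x = 27 + 42·2 = 111, valid modulo lcm(42, 10) = 210: x ≡ 111 (mod 210).
Verify: 111 mod 6 = 3, 111 mod 21 = 6, 111 mod 10 = 1.

x ≡ 111 (mod 210).


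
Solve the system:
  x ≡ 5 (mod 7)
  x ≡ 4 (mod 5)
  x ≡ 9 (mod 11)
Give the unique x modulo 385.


Moduli 7, 5, 11 are pairwise coprime; by CRT there is a unique solution modulo M = 7 · 5 · 11 = 385.
Solve pairwise, accumulating the modulus:
  Start with x ≡ 5 (mod 7).
  Combine with x ≡ 4 (mod 5): since gcd(7, 5) = 1, we get a unique residue mod 35.
    Write x = 5 + 7·t and substitute into x ≡ 4 (mod 5): 7·t ≡ 4 − 5 = -1 (mod 5).
    Reduce coefficients mod 5: 2·t ≡ 4 (mod 5).
    The inverse of 2 mod 5 is 3 (since 2·3 = 6 = 1·5 + 1), so t ≡ 3·4 = 12 ≡ 2 (mod 5).
    Then x = 5 + 7·2 = 19, valid modulo lcm(7, 5) = 35: x ≡ 19 (mod 35).
  Combine with x ≡ 9 (mod 11): since gcd(35, 11) = 1, we get a unique residue mod 385.
    Write x = 19 + 35·t and substitute into x ≡ 9 (mod 11): 35·t ≡ 9 − 19 = -10 (mod 11).
    Reduce coefficients mod 11: 2·t ≡ 1 (mod 11).
    The inverse of 2 mod 11 is 6 (since 2·6 = 12 = 1·11 + 1), so t ≡ 6·1 = 6 ≡ 6 (mod 11).
    Then x = 19 + 35·6 = 229, valid modulo lcm(35, 11) = 385: x ≡ 229 (mod 385).
Verify: 229 mod 7 = 5 ✓, 229 mod 5 = 4 ✓, 229 mod 11 = 9 ✓.

x ≡ 229 (mod 385).


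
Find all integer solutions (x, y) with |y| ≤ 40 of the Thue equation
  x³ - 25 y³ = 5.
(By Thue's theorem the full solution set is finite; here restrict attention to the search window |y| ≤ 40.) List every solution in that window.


The equation is x³ - 25y³ = 5. For fixed y, x³ = 25·y³ + 5, so a solution requires the RHS to be a perfect cube.
Strategy: iterate y from -40 to 40, compute RHS = 25·y³ + 5, and check whether it is a (positive or negative) perfect cube.
Check small values of y:
  y = 0: RHS = 5 is not a perfect cube.
  y = 1: RHS = 30 is not a perfect cube.
  y = -1: RHS = -20 is not a perfect cube.
  y = 2: RHS = 205 is not a perfect cube.
  y = -2: RHS = -195 is not a perfect cube.
  y = 3: RHS = 680 is not a perfect cube.
  y = -3: RHS = -670 is not a perfect cube.
Continuing the search up to |y| = 40 finds no solutions either.
No (x, y) in the scanned range satisfies the equation.

No integer solutions with |y| ≤ 40.


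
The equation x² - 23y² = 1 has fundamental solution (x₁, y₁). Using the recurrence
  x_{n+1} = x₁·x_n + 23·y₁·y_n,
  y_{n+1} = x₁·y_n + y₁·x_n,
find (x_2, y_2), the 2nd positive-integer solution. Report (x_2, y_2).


Step 1: Find the fundamental solution (x₁, y₁) of x² - 23y² = 1.
  Expand √23 as a continued fraction. a₀ = ⌊√23⌋ = 4; iterate m_{k+1} = d_k·a_k − m_k, d_{k+1} = (23 − m_{k+1}²)/d_k, a_{k+1} = ⌊(a₀ + m_{k+1})/d_{k+1}⌋ (starting m₀ = 0, d₀ = 1), with convergents p_k = a_k·p_{k-1} + p_{k-2}, q_k = a_k·q_{k-1} + q_{k-2} (p₋₁ = 1, q₋₁ = 0):
  k = 0: a₀ = 4; p₀/q₀ = 4/1; p₀² − 23·q₀² = 16 − 23 = -7.
  k = 1: m = 4, d = 7, a = ⌊(4 + 4)/7⌋ = 1; p/q = (1·4 + 1)/(1·1 + 0) = 5/1; p² − 23·q² = 25 − 23 = 2.
  k = 2: m = 3, d = 2, a = ⌊(4 + 3)/2⌋ = 3; p/q = (3·5 + 4)/(3·1 + 1) = 19/4; p² − 23·q² = 361 − 368 = -7.
  k = 3: m = 3, d = 7, a = ⌊(4 + 3)/7⌋ = 1; p/q = (1·19 + 5)/(1·4 + 1) = 24/5; p² − 23·q² = 576 − 575 = 1.
  The first convergent with p² − 23·q² = 1 gives the fundamental solution (x₁, y₁) = (24, 5).
Step 2: Apply the recurrence (x_{n+1}, y_{n+1}) = (x₁x_n + 23y₁y_n, x₁y_n + y₁x_n) repeatedly.
  From (x_1, y_1) = (24, 5): x_2 = 24·24 + 23·5·5 = 1151; y_2 = 24·5 + 5·24 = 240.
Step 3: Verify x_2² - 23·y_2² = 1324801 - 1324800 = 1 (should be 1). ✓

(x_1, y_1) = (24, 5); (x_2, y_2) = (1151, 240).


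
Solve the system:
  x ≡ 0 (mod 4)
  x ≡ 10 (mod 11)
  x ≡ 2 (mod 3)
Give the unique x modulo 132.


Moduli 4, 11, 3 are pairwise coprime; by CRT there is a unique solution modulo M = 4 · 11 · 3 = 132.
Solve pairwise, accumulating the modulus:
  Start with x ≡ 0 (mod 4).
  Combine with x ≡ 10 (mod 11): since gcd(4, 11) = 1, we get a unique residue mod 44.
    Write x = 0 + 4·t and substitute into x ≡ 10 (mod 11): 4·t ≡ 10 − 0 = 10 (mod 11).
    The inverse of 4 mod 11 is 3 (since 4·3 = 12 = 1·11 + 1), so t ≡ 3·10 = 30 ≡ 8 (mod 11).
    Then x = 0 + 4·8 = 32, valid modulo lcm(4, 11) = 44: x ≡ 32 (mod 44).
  Combine with x ≡ 2 (mod 3): since gcd(44, 3) = 1, we get a unique residue mod 132.
    Write x = 32 + 44·t and substitute into x ≡ 2 (mod 3): 44·t ≡ 2 − 32 = -30 (mod 3).
    Reduce coefficients mod 3: 2·t ≡ 0 (mod 3).
    The inverse of 2 mod 3 is 2 (since 2·2 = 4 = 1·3 + 1), so t ≡ 2·0 = 0 ≡ 0 (mod 3).
    Then x = 32 + 44·0 = 32, valid modulo lcm(44, 3) = 132: x ≡ 32 (mod 132).
Verify: 32 mod 4 = 0 ✓, 32 mod 11 = 10 ✓, 32 mod 3 = 2 ✓.

x ≡ 32 (mod 132).


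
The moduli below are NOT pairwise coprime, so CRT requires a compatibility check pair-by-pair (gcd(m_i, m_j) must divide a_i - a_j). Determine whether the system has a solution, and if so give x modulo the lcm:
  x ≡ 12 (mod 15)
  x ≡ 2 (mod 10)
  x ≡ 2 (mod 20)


Moduli 15, 10, 20 are not pairwise coprime, so CRT works modulo lcm(m_i) when all pairwise compatibility conditions hold.
Pairwise compatibility: gcd(m_i, m_j) must divide a_i - a_j for every pair.
Merge one congruence at a time:
  Start: x ≡ 12 (mod 15).
  Combine with x ≡ 2 (mod 10): gcd(15, 10) = 5; 2 - 12 = -10, which IS divisible by 5, so compatible.
    Write x = 12 + 15·t and substitute into x ≡ 2 (mod 10): 15·t ≡ 2 − 12 = -10 (mod 10).
    Divide the congruence (and modulus) by g = 5: 3·t ≡ -2 (mod 2).
    Reduce coefficients mod 2: 1·t ≡ 0 (mod 2).
    So t ≡ 0 (mod 2).
    Then x = 12 + 15·0 = 12, valid modulo lcm(15, 10) = 30: x ≡ 12 (mod 30).
  Combine with x ≡ 2 (mod 20): gcd(30, 20) = 10; 2 - 12 = -10, which IS divisible by 10, so compatible.
    Write x = 12 + 30·t and substitute into x ≡ 2 (mod 20): 30·t ≡ 2 − 12 = -10 (mod 20).
    Divide the congruence (and modulus) by g = 10: 3·t ≡ -1 (mod 2).
    Reduce coefficients mod 2: 1·t ≡ 1 (mod 2).
    So t ≡ 1 (mod 2).
    Then x = 12 + 30·1 = 42, valid modulo lcm(30, 20) = 60: x ≡ 42 (mod 60).
Verify: 42 mod 15 = 12, 42 mod 10 = 2, 42 mod 20 = 2.

x ≡ 42 (mod 60).


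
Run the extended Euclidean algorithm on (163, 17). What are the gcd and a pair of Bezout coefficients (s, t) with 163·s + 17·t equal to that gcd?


Euclidean algorithm on (163, 17) — divide until remainder is 0:
  163 = 9 · 17 + 10
  17 = 1 · 10 + 7
  10 = 1 · 7 + 3
  7 = 2 · 3 + 1
  3 = 3 · 1 + 0
gcd(163, 17) = 1.
Track Bezout coefficients alongside the remainders: start with r₀ = 163 = a·1 + b·0 (s = 1, t = 0) and r₁ = 17 = a·0 + b·1 (s = 0, t = 1); each new remainder r_{k+1} = r_{k-1} − q_k·r_k inherits s_{k+1} = s_{k-1} − q_k·s_k, t_{k+1} = t_{k-1} − q_k·t_k, so r_k = a·s_k + b·t_k at every step:
  q = 9: r = 10, s = 1 − 9·0 = 1, t = 0 − 9·1 = -9  (check: 163·1 + 17·(-9) = 10)
  q = 1: r = 7, s = 0 − 1·1 = -1, t = 1 − 1·(-9) = 10  (check: 163·(-1) + 17·10 = 7)
  q = 1: r = 3, s = 1 − 1·(-1) = 2, t = -9 − 1·10 = -19  (check: 163·2 + 17·(-19) = 3)
  q = 2: r = 1, s = -1 − 2·2 = -5, t = 10 − 2·(-19) = 48  (check: 163·(-5) + 17·48 = 1)
The row with r = 1 (the gcd) gives the Bezout coefficients s = -5, t = 48.
Result: 163 · (-5) + 17 · (48) = 1.

gcd(163, 17) = 1; s = -5, t = 48 (check: 163·(-5) + 17·48 = 1).


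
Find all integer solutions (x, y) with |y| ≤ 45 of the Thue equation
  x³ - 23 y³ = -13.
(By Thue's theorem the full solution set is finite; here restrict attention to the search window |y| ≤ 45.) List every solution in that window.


The equation is x³ - 23y³ = -13. For fixed y, x³ = 23·y³ − 13, so a solution requires the RHS to be a perfect cube.
Strategy: iterate y from -45 to 45, compute RHS = 23·y³ − 13, and check whether it is a (positive or negative) perfect cube.
Check small values of y:
  y = 0: RHS = -13 is not a perfect cube.
  y = 1: RHS = 10 is not a perfect cube.
  y = -1: RHS = -36 is not a perfect cube.
  y = 2: RHS = 171 is not a perfect cube.
  y = -2: RHS = -197 is not a perfect cube.
  y = 3: RHS = 608 is not a perfect cube.
  y = -3: RHS = -634 is not a perfect cube.
Continuing the search up to |y| = 45 finds no solutions either.
No (x, y) in the scanned range satisfies the equation.

No integer solutions with |y| ≤ 45.


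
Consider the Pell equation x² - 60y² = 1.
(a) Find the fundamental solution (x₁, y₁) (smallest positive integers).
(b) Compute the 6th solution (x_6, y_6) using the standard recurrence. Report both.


Step 1: Find the fundamental solution (x₁, y₁) of x² - 60y² = 1.
  Expand √60 as a continued fraction. a₀ = ⌊√60⌋ = 7; iterate m_{k+1} = d_k·a_k − m_k, d_{k+1} = (60 − m_{k+1}²)/d_k, a_{k+1} = ⌊(a₀ + m_{k+1})/d_{k+1}⌋ (starting m₀ = 0, d₀ = 1), with convergents p_k = a_k·p_{k-1} + p_{k-2}, q_k = a_k·q_{k-1} + q_{k-2} (p₋₁ = 1, q₋₁ = 0):
  k = 0: a₀ = 7; p₀/q₀ = 7/1; p₀² − 60·q₀² = 49 − 60 = -11.
  k = 1: m = 7, d = 11, a = ⌊(7 + 7)/11⌋ = 1; p/q = (1·7 + 1)/(1·1 + 0) = 8/1; p² − 60·q² = 64 − 60 = 4.
  k = 2: m = 4, d = 4, a = ⌊(7 + 4)/4⌋ = 2; p/q = (2·8 + 7)/(2·1 + 1) = 23/3; p² − 60·q² = 529 − 540 = -11.
  k = 3: m = 4, d = 11, a = ⌊(7 + 4)/11⌋ = 1; p/q = (1·23 + 8)/(1·3 + 1) = 31/4; p² − 60·q² = 961 − 960 = 1.
  The first convergent with p² − 60·q² = 1 gives the fundamental solution (x₁, y₁) = (31, 4).
Step 2: Apply the recurrence (x_{n+1}, y_{n+1}) = (x₁x_n + 60y₁y_n, x₁y_n + y₁x_n) repeatedly.
  From (x_1, y_1) = (31, 4): x_2 = 31·31 + 60·4·4 = 1921; y_2 = 31·4 + 4·31 = 248.
  From (x_2, y_2) = (1921, 248): x_3 = 31·1921 + 60·4·248 = 119071; y_3 = 31·248 + 4·1921 = 15372.
  From (x_3, y_3) = (119071, 15372): x_4 = 31·119071 + 60·4·15372 = 7380481; y_4 = 31·15372 + 4·119071 = 952816.
  From (x_4, y_4) = (7380481, 952816): x_5 = 31·7380481 + 60·4·952816 = 457470751; y_5 = 31·952816 + 4·7380481 = 59059220.
  From (x_5, y_5) = (457470751, 59059220): x_6 = 31·457470751 + 60·4·59059220 = 28355806081; y_6 = 31·59059220 + 4·457470751 = 3660718824.
Step 3: Verify x_6² - 60·y_6² = 804051738503276578561 - 804051738503276578560 = 1 (should be 1). ✓

(x_1, y_1) = (31, 4); (x_6, y_6) = (28355806081, 3660718824).


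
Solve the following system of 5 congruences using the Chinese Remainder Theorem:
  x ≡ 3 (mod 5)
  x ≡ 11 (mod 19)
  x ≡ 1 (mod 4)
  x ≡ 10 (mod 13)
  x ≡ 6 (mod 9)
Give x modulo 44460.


Product of moduli M = 5 · 19 · 4 · 13 · 9 = 44460.
Merge one congruence at a time:
  Start: x ≡ 3 (mod 5).
  Combine with x ≡ 11 (mod 19); new modulus lcm = 95.
    Write x = 3 + 5·t and substitute into x ≡ 11 (mod 19): 5·t ≡ 11 − 3 = 8 (mod 19).
    The inverse of 5 mod 19 is 4 (since 5·4 = 20 = 1·19 + 1), so t ≡ 4·8 = 32 ≡ 13 (mod 19).
    Then x = 3 + 5·13 = 68, valid modulo lcm(5, 19) = 95: x ≡ 68 (mod 95).
  Combine with x ≡ 1 (mod 4); new modulus lcm = 380.
    Write x = 68 + 95·t and substitute into x ≡ 1 (mod 4): 95·t ≡ 1 − 68 = -67 (mod 4).
    Reduce coefficients mod 4: 3·t ≡ 1 (mod 4).
    The inverse of 3 mod 4 is 3 (since 3·3 = 9 = 2·4 + 1), so t ≡ 3·1 = 3 ≡ 3 (mod 4).
    Then x = 68 + 95·3 = 353, valid modulo lcm(95, 4) = 380: x ≡ 353 (mod 380).
  Combine with x ≡ 10 (mod 13); new modulus lcm = 4940.
    Write x = 353 + 380·t and substitute into x ≡ 10 (mod 13): 380·t ≡ 10 − 353 = -343 (mod 13).
    Reduce coefficients mod 13: 3·t ≡ 8 (mod 13).
    The inverse of 3 mod 13 is 9 (since 3·9 = 27 = 2·13 + 1), so t ≡ 9·8 = 72 ≡ 7 (mod 13).
    Then x = 353 + 380·7 = 3013, valid modulo lcm(380, 13) = 4940: x ≡ 3013 (mod 4940).
  Combine with x ≡ 6 (mod 9); new modulus lcm = 44460.
    Write x = 3013 + 4940·t and substitute into x ≡ 6 (mod 9): 4940·t ≡ 6 − 3013 = -3007 (mod 9).
    Reduce coefficients mod 9: 8·t ≡ 8 (mod 9).
    The inverse of 8 mod 9 is 8 (since 8·8 = 64 = 7·9 + 1), so t ≡ 8·8 = 64 ≡ 1 (mod 9).
    Then x = 3013 + 4940·1 = 7953, valid modulo lcm(4940, 9) = 44460: x ≡ 7953 (mod 44460).
Verify against each original: 7953 mod 5 = 3, 7953 mod 19 = 11, 7953 mod 4 = 1, 7953 mod 13 = 10, 7953 mod 9 = 6.

x ≡ 7953 (mod 44460).


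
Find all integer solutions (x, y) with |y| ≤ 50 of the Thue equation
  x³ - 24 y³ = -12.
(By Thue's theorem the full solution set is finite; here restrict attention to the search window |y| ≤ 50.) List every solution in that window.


The equation is x³ - 24y³ = -12. For fixed y, x³ = 24·y³ − 12, so a solution requires the RHS to be a perfect cube.
Strategy: iterate y from -50 to 50, compute RHS = 24·y³ − 12, and check whether it is a (positive or negative) perfect cube.
Check small values of y:
  y = 0: RHS = -12 is not a perfect cube.
  y = 1: RHS = 12 is not a perfect cube.
  y = -1: RHS = -36 is not a perfect cube.
  y = 2: RHS = 180 is not a perfect cube.
  y = -2: RHS = -204 is not a perfect cube.
  y = 3: RHS = 636 is not a perfect cube.
  y = -3: RHS = -660 is not a perfect cube.
Continuing the search up to |y| = 50 finds no solutions either.
No (x, y) in the scanned range satisfies the equation.

No integer solutions with |y| ≤ 50.


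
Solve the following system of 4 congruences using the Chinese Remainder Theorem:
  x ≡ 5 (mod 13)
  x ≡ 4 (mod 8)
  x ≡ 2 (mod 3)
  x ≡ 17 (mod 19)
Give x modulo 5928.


Product of moduli M = 13 · 8 · 3 · 19 = 5928.
Merge one congruence at a time:
  Start: x ≡ 5 (mod 13).
  Combine with x ≡ 4 (mod 8); new modulus lcm = 104.
    Write x = 5 + 13·t and substitute into x ≡ 4 (mod 8): 13·t ≡ 4 − 5 = -1 (mod 8).
    Reduce coefficients mod 8: 5·t ≡ 7 (mod 8).
    The inverse of 5 mod 8 is 5 (since 5·5 = 25 = 3·8 + 1), so t ≡ 5·7 = 35 ≡ 3 (mod 8).
    Then x = 5 + 13·3 = 44, valid modulo lcm(13, 8) = 104: x ≡ 44 (mod 104).
  Combine with x ≡ 2 (mod 3); new modulus lcm = 312.
    Write x = 44 + 104·t and substitute into x ≡ 2 (mod 3): 104·t ≡ 2 − 44 = -42 (mod 3).
    Reduce coefficients mod 3: 2·t ≡ 0 (mod 3).
    The inverse of 2 mod 3 is 2 (since 2·2 = 4 = 1·3 + 1), so t ≡ 2·0 = 0 ≡ 0 (mod 3).
    Then x = 44 + 104·0 = 44, valid modulo lcm(104, 3) = 312: x ≡ 44 (mod 312).
  Combine with x ≡ 17 (mod 19); new modulus lcm = 5928.
    Write x = 44 + 312·t and substitute into x ≡ 17 (mod 19): 312·t ≡ 17 − 44 = -27 (mod 19).
    Reduce coefficients mod 19: 8·t ≡ 11 (mod 19).
    The inverse of 8 mod 19 is 12 (since 8·12 = 96 = 5·19 + 1), so t ≡ 12·11 = 132 ≡ 18 (mod 19).
    Then x = 44 + 312·18 = 5660, valid modulo lcm(312, 19) = 5928: x ≡ 5660 (mod 5928).
Verify against each original: 5660 mod 13 = 5, 5660 mod 8 = 4, 5660 mod 3 = 2, 5660 mod 19 = 17.

x ≡ 5660 (mod 5928).


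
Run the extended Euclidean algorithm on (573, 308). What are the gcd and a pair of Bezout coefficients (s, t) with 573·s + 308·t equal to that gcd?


Euclidean algorithm on (573, 308) — divide until remainder is 0:
  573 = 1 · 308 + 265
  308 = 1 · 265 + 43
  265 = 6 · 43 + 7
  43 = 6 · 7 + 1
  7 = 7 · 1 + 0
gcd(573, 308) = 1.
Track Bezout coefficients alongside the remainders: start with r₀ = 573 = a·1 + b·0 (s = 1, t = 0) and r₁ = 308 = a·0 + b·1 (s = 0, t = 1); each new remainder r_{k+1} = r_{k-1} − q_k·r_k inherits s_{k+1} = s_{k-1} − q_k·s_k, t_{k+1} = t_{k-1} − q_k·t_k, so r_k = a·s_k + b·t_k at every step:
  q = 1: r = 265, s = 1 − 1·0 = 1, t = 0 − 1·1 = -1  (check: 573·1 + 308·(-1) = 265)
  q = 1: r = 43, s = 0 − 1·1 = -1, t = 1 − 1·(-1) = 2  (check: 573·(-1) + 308·2 = 43)
  q = 6: r = 7, s = 1 − 6·(-1) = 7, t = -1 − 6·2 = -13  (check: 573·7 + 308·(-13) = 7)
  q = 6: r = 1, s = -1 − 6·7 = -43, t = 2 − 6·(-13) = 80  (check: 573·(-43) + 308·80 = 1)
The row with r = 1 (the gcd) gives the Bezout coefficients s = -43, t = 80.
Result: 573 · (-43) + 308 · (80) = 1.

gcd(573, 308) = 1; s = -43, t = 80 (check: 573·(-43) + 308·80 = 1).


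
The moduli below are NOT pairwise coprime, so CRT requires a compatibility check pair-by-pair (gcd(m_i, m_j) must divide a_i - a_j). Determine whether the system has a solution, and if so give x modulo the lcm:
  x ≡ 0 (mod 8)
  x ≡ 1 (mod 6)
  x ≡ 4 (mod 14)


Moduli 8, 6, 14 are not pairwise coprime, so CRT works modulo lcm(m_i) when all pairwise compatibility conditions hold.
Pairwise compatibility: gcd(m_i, m_j) must divide a_i - a_j for every pair.
Merge one congruence at a time:
  Start: x ≡ 0 (mod 8).
  Combine with x ≡ 1 (mod 6): gcd(8, 6) = 2, and 1 - 0 = 1 is NOT divisible by 2.
    ⇒ system is inconsistent (no integer solution).

No solution (the system is inconsistent).


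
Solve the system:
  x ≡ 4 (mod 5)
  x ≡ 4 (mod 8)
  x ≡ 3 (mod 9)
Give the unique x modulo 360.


Moduli 5, 8, 9 are pairwise coprime; by CRT there is a unique solution modulo M = 5 · 8 · 9 = 360.
Solve pairwise, accumulating the modulus:
  Start with x ≡ 4 (mod 5).
  Combine with x ≡ 4 (mod 8): since gcd(5, 8) = 1, we get a unique residue mod 40.
    Write x = 4 + 5·t and substitute into x ≡ 4 (mod 8): 5·t ≡ 4 − 4 = 0 (mod 8).
    The inverse of 5 mod 8 is 5 (since 5·5 = 25 = 3·8 + 1), so t ≡ 5·0 = 0 ≡ 0 (mod 8).
    Then x = 4 + 5·0 = 4, valid modulo lcm(5, 8) = 40: x ≡ 4 (mod 40).
  Combine with x ≡ 3 (mod 9): since gcd(40, 9) = 1, we get a unique residue mod 360.
    Write x = 4 + 40·t and substitute into x ≡ 3 (mod 9): 40·t ≡ 3 − 4 = -1 (mod 9).
    Reduce coefficients mod 9: 4·t ≡ 8 (mod 9).
    The inverse of 4 mod 9 is 7 (since 4·7 = 28 = 3·9 + 1), so t ≡ 7·8 = 56 ≡ 2 (mod 9).
    Then x = 4 + 40·2 = 84, valid modulo lcm(40, 9) = 360: x ≡ 84 (mod 360).
Verify: 84 mod 5 = 4 ✓, 84 mod 8 = 4 ✓, 84 mod 9 = 3 ✓.

x ≡ 84 (mod 360).


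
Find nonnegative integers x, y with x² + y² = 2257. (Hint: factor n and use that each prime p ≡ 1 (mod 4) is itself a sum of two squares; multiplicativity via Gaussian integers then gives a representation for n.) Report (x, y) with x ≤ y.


Step 1: Factor n = 2257 = 37 · 61.
Step 2: Check the mod-4 condition on each prime factor: 37 ≡ 1 (mod 4), exponent 1; 61 ≡ 1 (mod 4), exponent 1.
All primes ≡ 3 (mod 4) appear to even exponent (or don't appear), so by the two-squares theorem n IS expressible as a sum of two squares.
Step 3: Build a representation. Here n = 37 · 61 is a product of primes ≡ 1 (mod 4). Each prime p ≡ 1 (mod 4) is itself a sum of two squares; find a² by testing p − a² for a perfect square:
  37: 37 − 1² = 36 = 6² ⇒ 37 = 1² + 6².
  61: 61 − 1² = 60, 61 − 2² = 57, 61 − 3² = 52, 61 − 4² = 45, 61 − 5² = 36 = 6² ⇒ 61 = 5² + 6².
  Combine using the Brahmagupta–Fibonacci identity (a² + b²)(c² + d²) = (ac − bd)² + (ad + bc)² = (ac + bd)² + (ad − bc)²:
  37 · 61 = 2257: from (1² + 6²)(5² + 6²), take (1·5 − 6·6, 1·6 + 6·5) = (5 − 36, 6 + 30) = (-31, 36); dropping signs (only squares matter) gives (31, 36); check 31² + 36² = 961 + 1296 = 2257 ✓.
Step 4: Order so x ≤ y and verify: 31² + 36² = 961 + 1296 = 2257 = n. ✓

n = 2257 = 31² + 36² (one valid representation with x ≤ y).


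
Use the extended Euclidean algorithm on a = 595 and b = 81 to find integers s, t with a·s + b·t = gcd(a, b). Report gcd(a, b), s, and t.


Euclidean algorithm on (595, 81) — divide until remainder is 0:
  595 = 7 · 81 + 28
  81 = 2 · 28 + 25
  28 = 1 · 25 + 3
  25 = 8 · 3 + 1
  3 = 3 · 1 + 0
gcd(595, 81) = 1.
Track Bezout coefficients alongside the remainders: start with r₀ = 595 = a·1 + b·0 (s = 1, t = 0) and r₁ = 81 = a·0 + b·1 (s = 0, t = 1); each new remainder r_{k+1} = r_{k-1} − q_k·r_k inherits s_{k+1} = s_{k-1} − q_k·s_k, t_{k+1} = t_{k-1} − q_k·t_k, so r_k = a·s_k + b·t_k at every step:
  q = 7: r = 28, s = 1 − 7·0 = 1, t = 0 − 7·1 = -7  (check: 595·1 + 81·(-7) = 28)
  q = 2: r = 25, s = 0 − 2·1 = -2, t = 1 − 2·(-7) = 15  (check: 595·(-2) + 81·15 = 25)
  q = 1: r = 3, s = 1 − 1·(-2) = 3, t = -7 − 1·15 = -22  (check: 595·3 + 81·(-22) = 3)
  q = 8: r = 1, s = -2 − 8·3 = -26, t = 15 − 8·(-22) = 191  (check: 595·(-26) + 81·191 = 1)
The row with r = 1 (the gcd) gives the Bezout coefficients s = -26, t = 191.
Result: 595 · (-26) + 81 · (191) = 1.

gcd(595, 81) = 1; s = -26, t = 191 (check: 595·(-26) + 81·191 = 1).


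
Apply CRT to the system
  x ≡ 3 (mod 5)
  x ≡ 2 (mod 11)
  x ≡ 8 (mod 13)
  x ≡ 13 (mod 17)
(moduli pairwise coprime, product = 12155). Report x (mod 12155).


Product of moduli M = 5 · 11 · 13 · 17 = 12155.
Merge one congruence at a time:
  Start: x ≡ 3 (mod 5).
  Combine with x ≡ 2 (mod 11); new modulus lcm = 55.
    Write x = 3 + 5·t and substitute into x ≡ 2 (mod 11): 5·t ≡ 2 − 3 = -1 (mod 11).
    Reduce coefficients mod 11: 5·t ≡ 10 (mod 11).
    The inverse of 5 mod 11 is 9 (since 5·9 = 45 = 4·11 + 1), so t ≡ 9·10 = 90 ≡ 2 (mod 11).
    Then x = 3 + 5·2 = 13, valid modulo lcm(5, 11) = 55: x ≡ 13 (mod 55).
  Combine with x ≡ 8 (mod 13); new modulus lcm = 715.
    Write x = 13 + 55·t and substitute into x ≡ 8 (mod 13): 55·t ≡ 8 − 13 = -5 (mod 13).
    Reduce coefficients mod 13: 3·t ≡ 8 (mod 13).
    The inverse of 3 mod 13 is 9 (since 3·9 = 27 = 2·13 + 1), so t ≡ 9·8 = 72 ≡ 7 (mod 13).
    Then x = 13 + 55·7 = 398, valid modulo lcm(55, 13) = 715: x ≡ 398 (mod 715).
  Combine with x ≡ 13 (mod 17); new modulus lcm = 12155.
    Write x = 398 + 715·t and substitute into x ≡ 13 (mod 17): 715·t ≡ 13 − 398 = -385 (mod 17).
    Reduce coefficients mod 17: 1·t ≡ 6 (mod 17).
    So t ≡ 6 (mod 17).
    Then x = 398 + 715·6 = 4688, valid modulo lcm(715, 17) = 12155: x ≡ 4688 (mod 12155).
Verify against each original: 4688 mod 5 = 3, 4688 mod 11 = 2, 4688 mod 13 = 8, 4688 mod 17 = 13.

x ≡ 4688 (mod 12155).


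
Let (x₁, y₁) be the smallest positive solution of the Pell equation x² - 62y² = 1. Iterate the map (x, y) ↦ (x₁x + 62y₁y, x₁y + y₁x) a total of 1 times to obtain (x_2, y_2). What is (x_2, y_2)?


Step 1: Find the fundamental solution (x₁, y₁) of x² - 62y² = 1.
  Expand √62 as a continued fraction. a₀ = ⌊√62⌋ = 7; iterate m_{k+1} = d_k·a_k − m_k, d_{k+1} = (62 − m_{k+1}²)/d_k, a_{k+1} = ⌊(a₀ + m_{k+1})/d_{k+1}⌋ (starting m₀ = 0, d₀ = 1), with convergents p_k = a_k·p_{k-1} + p_{k-2}, q_k = a_k·q_{k-1} + q_{k-2} (p₋₁ = 1, q₋₁ = 0):
  k = 0: a₀ = 7; p₀/q₀ = 7/1; p₀² − 62·q₀² = 49 − 62 = -13.
  k = 1: m = 7, d = 13, a = ⌊(7 + 7)/13⌋ = 1; p/q = (1·7 + 1)/(1·1 + 0) = 8/1; p² − 62·q² = 64 − 62 = 2.
  k = 2: m = 6, d = 2, a = ⌊(7 + 6)/2⌋ = 6; p/q = (6·8 + 7)/(6·1 + 1) = 55/7; p² − 62·q² = 3025 − 3038 = -13.
  k = 3: m = 6, d = 13, a = ⌊(7 + 6)/13⌋ = 1; p/q = (1·55 + 8)/(1·7 + 1) = 63/8; p² − 62·q² = 3969 − 3968 = 1.
  The first convergent with p² − 62·q² = 1 gives the fundamental solution (x₁, y₁) = (63, 8).
Step 2: Apply the recurrence (x_{n+1}, y_{n+1}) = (x₁x_n + 62y₁y_n, x₁y_n + y₁x_n) repeatedly.
  From (x_1, y_1) = (63, 8): x_2 = 63·63 + 62·8·8 = 7937; y_2 = 63·8 + 8·63 = 1008.
Step 3: Verify x_2² - 62·y_2² = 62995969 - 62995968 = 1 (should be 1). ✓

(x_1, y_1) = (63, 8); (x_2, y_2) = (7937, 1008).


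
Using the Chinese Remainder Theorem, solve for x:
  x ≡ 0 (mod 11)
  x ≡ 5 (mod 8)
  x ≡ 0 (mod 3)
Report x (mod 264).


Moduli 11, 8, 3 are pairwise coprime; by CRT there is a unique solution modulo M = 11 · 8 · 3 = 264.
Solve pairwise, accumulating the modulus:
  Start with x ≡ 0 (mod 11).
  Combine with x ≡ 5 (mod 8): since gcd(11, 8) = 1, we get a unique residue mod 88.
    Write x = 0 + 11·t and substitute into x ≡ 5 (mod 8): 11·t ≡ 5 − 0 = 5 (mod 8).
    Reduce coefficients mod 8: 3·t ≡ 5 (mod 8).
    The inverse of 3 mod 8 is 3 (since 3·3 = 9 = 1·8 + 1), so t ≡ 3·5 = 15 ≡ 7 (mod 8).
    Then x = 0 + 11·7 = 77, valid modulo lcm(11, 8) = 88: x ≡ 77 (mod 88).
  Combine with x ≡ 0 (mod 3): since gcd(88, 3) = 1, we get a unique residue mod 264.
    Write x = 77 + 88·t and substitute into x ≡ 0 (mod 3): 88·t ≡ 0 − 77 = -77 (mod 3).
    Reduce coefficients mod 3: 1·t ≡ 1 (mod 3).
    So t ≡ 1 (mod 3).
    Then x = 77 + 88·1 = 165, valid modulo lcm(88, 3) = 264: x ≡ 165 (mod 264).
Verify: 165 mod 11 = 0 ✓, 165 mod 8 = 5 ✓, 165 mod 3 = 0 ✓.

x ≡ 165 (mod 264).


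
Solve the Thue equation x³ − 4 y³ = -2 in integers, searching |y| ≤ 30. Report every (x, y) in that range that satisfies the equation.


The equation is x³ - 4y³ = -2. For fixed y, x³ = 4·y³ − 2, so a solution requires the RHS to be a perfect cube.
Strategy: iterate y from -30 to 30, compute RHS = 4·y³ − 2, and check whether it is a (positive or negative) perfect cube.
Check small values of y:
  y = 0: RHS = -2 is not a perfect cube.
  y = 1: RHS = 2 is not a perfect cube.
  y = -1: RHS = -6 is not a perfect cube.
  y = 2: RHS = 30 is not a perfect cube.
  y = -2: RHS = -34 is not a perfect cube.
  y = 3: RHS = 106 is not a perfect cube.
  y = -3: RHS = -110 is not a perfect cube.
Continuing the search up to |y| = 30 finds no solutions either.
No (x, y) in the scanned range satisfies the equation.

No integer solutions with |y| ≤ 30.


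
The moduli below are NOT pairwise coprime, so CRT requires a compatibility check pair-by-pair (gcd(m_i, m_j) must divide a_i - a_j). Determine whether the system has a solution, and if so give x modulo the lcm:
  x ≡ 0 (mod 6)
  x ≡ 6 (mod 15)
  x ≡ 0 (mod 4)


Moduli 6, 15, 4 are not pairwise coprime, so CRT works modulo lcm(m_i) when all pairwise compatibility conditions hold.
Pairwise compatibility: gcd(m_i, m_j) must divide a_i - a_j for every pair.
Merge one congruence at a time:
  Start: x ≡ 0 (mod 6).
  Combine with x ≡ 6 (mod 15): gcd(6, 15) = 3; 6 - 0 = 6, which IS divisible by 3, so compatible.
    Write x = 0 + 6·t and substitute into x ≡ 6 (mod 15): 6·t ≡ 6 − 0 = 6 (mod 15).
    Divide the congruence (and modulus) by g = 3: 2·t ≡ 2 (mod 5).
    The inverse of 2 mod 5 is 3 (since 2·3 = 6 = 1·5 + 1), so t ≡ 3·2 = 6 ≡ 1 (mod 5).
    Then x = 0 + 6·1 = 6, valid modulo lcm(6, 15) = 30: x ≡ 6 (mod 30).
  Combine with x ≡ 0 (mod 4): gcd(30, 4) = 2; 0 - 6 = -6, which IS divisible by 2, so compatible.
    Write x = 6 + 30·t and substitute into x ≡ 0 (mod 4): 30·t ≡ 0 − 6 = -6 (mod 4).
    Divide the congruence (and modulus) by g = 2: 15·t ≡ -3 (mod 2).
    Reduce coefficients mod 2: 1·t ≡ 1 (mod 2).
    So t ≡ 1 (mod 2).
    Then x = 6 + 30·1 = 36, valid modulo lcm(30, 4) = 60: x ≡ 36 (mod 60).
Verify: 36 mod 6 = 0, 36 mod 15 = 6, 36 mod 4 = 0.

x ≡ 36 (mod 60).


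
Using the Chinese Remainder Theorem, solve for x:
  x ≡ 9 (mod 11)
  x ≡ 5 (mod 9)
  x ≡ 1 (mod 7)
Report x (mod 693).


Moduli 11, 9, 7 are pairwise coprime; by CRT there is a unique solution modulo M = 11 · 9 · 7 = 693.
Solve pairwise, accumulating the modulus:
  Start with x ≡ 9 (mod 11).
  Combine with x ≡ 5 (mod 9): since gcd(11, 9) = 1, we get a unique residue mod 99.
    Write x = 9 + 11·t and substitute into x ≡ 5 (mod 9): 11·t ≡ 5 − 9 = -4 (mod 9).
    Reduce coefficients mod 9: 2·t ≡ 5 (mod 9).
    The inverse of 2 mod 9 is 5 (since 2·5 = 10 = 1·9 + 1), so t ≡ 5·5 = 25 ≡ 7 (mod 9).
    Then x = 9 + 11·7 = 86, valid modulo lcm(11, 9) = 99: x ≡ 86 (mod 99).
  Combine with x ≡ 1 (mod 7): since gcd(99, 7) = 1, we get a unique residue mod 693.
    Write x = 86 + 99·t and substitute into x ≡ 1 (mod 7): 99·t ≡ 1 − 86 = -85 (mod 7).
    Reduce coefficients mod 7: 1·t ≡ 6 (mod 7).
    So t ≡ 6 (mod 7).
    Then x = 86 + 99·6 = 680, valid modulo lcm(99, 7) = 693: x ≡ 680 (mod 693).
Verify: 680 mod 11 = 9 ✓, 680 mod 9 = 5 ✓, 680 mod 7 = 1 ✓.

x ≡ 680 (mod 693).


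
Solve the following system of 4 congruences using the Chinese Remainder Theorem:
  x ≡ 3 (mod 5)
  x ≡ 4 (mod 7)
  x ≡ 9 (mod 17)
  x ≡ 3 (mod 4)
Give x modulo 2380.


Product of moduli M = 5 · 7 · 17 · 4 = 2380.
Merge one congruence at a time:
  Start: x ≡ 3 (mod 5).
  Combine with x ≡ 4 (mod 7); new modulus lcm = 35.
    Write x = 3 + 5·t and substitute into x ≡ 4 (mod 7): 5·t ≡ 4 − 3 = 1 (mod 7).
    The inverse of 5 mod 7 is 3 (since 5·3 = 15 = 2·7 + 1), so t ≡ 3·1 = 3 ≡ 3 (mod 7).
    Then x = 3 + 5·3 = 18, valid modulo lcm(5, 7) = 35: x ≡ 18 (mod 35).
  Combine with x ≡ 9 (mod 17); new modulus lcm = 595.
    Write x = 18 + 35·t and substitute into x ≡ 9 (mod 17): 35·t ≡ 9 − 18 = -9 (mod 17).
    Reduce coefficients mod 17: 1·t ≡ 8 (mod 17).
    So t ≡ 8 (mod 17).
    Then x = 18 + 35·8 = 298, valid modulo lcm(35, 17) = 595: x ≡ 298 (mod 595).
  Combine with x ≡ 3 (mod 4); new modulus lcm = 2380.
    Write x = 298 + 595·t and substitute into x ≡ 3 (mod 4): 595·t ≡ 3 − 298 = -295 (mod 4).
    Reduce coefficients mod 4: 3·t ≡ 1 (mod 4).
    The inverse of 3 mod 4 is 3 (since 3·3 = 9 = 2·4 + 1), so t ≡ 3·1 = 3 ≡ 3 (mod 4).
    Then x = 298 + 595·3 = 2083, valid modulo lcm(595, 4) = 2380: x ≡ 2083 (mod 2380).
Verify against each original: 2083 mod 5 = 3, 2083 mod 7 = 4, 2083 mod 17 = 9, 2083 mod 4 = 3.

x ≡ 2083 (mod 2380).
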